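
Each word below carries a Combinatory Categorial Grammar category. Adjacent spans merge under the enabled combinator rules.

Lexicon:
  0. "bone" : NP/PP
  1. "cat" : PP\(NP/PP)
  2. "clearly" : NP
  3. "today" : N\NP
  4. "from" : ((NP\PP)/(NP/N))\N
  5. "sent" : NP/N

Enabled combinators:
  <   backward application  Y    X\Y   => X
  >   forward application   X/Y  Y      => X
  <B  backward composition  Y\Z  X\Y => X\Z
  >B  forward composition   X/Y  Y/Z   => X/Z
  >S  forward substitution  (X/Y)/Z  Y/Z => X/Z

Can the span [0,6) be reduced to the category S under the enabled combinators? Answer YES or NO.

NP/PP PP\(NP/PP) NP N\NP ((NP\PP)/(NP/N))\N NP/N
CKY chart[0,6] = {NP}; S ∉ chart

NO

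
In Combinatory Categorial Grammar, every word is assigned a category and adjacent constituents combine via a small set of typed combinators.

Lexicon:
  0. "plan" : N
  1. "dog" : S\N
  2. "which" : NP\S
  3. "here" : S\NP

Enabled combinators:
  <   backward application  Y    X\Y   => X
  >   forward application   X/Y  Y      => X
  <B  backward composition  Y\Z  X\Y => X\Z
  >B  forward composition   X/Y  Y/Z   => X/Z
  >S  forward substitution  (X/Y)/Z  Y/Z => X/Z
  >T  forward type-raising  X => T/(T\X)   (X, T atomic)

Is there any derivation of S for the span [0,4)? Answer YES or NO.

YES

[0,4] S   <
  [0,1] "plan" : N
  [1,4] S\N   <B
    [1,3] NP\N   <B
      [1,2] "dog" : S\N
      [2,3] "which" : NP\S
    [3,4] "here" : S\NP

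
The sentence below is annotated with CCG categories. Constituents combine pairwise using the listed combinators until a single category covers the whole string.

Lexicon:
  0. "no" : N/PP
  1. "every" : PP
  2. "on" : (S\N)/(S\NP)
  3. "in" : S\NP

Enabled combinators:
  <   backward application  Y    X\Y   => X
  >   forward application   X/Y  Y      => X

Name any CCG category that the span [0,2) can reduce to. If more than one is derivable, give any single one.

N

[0,4] S   <
  [0,2] N   >
    [0,1] "no" : N/PP
    [1,2] "every" : PP
  [2,4] S\N   >
    [2,3] "on" : (S\N)/(S\NP)
    [3,4] "in" : S\NP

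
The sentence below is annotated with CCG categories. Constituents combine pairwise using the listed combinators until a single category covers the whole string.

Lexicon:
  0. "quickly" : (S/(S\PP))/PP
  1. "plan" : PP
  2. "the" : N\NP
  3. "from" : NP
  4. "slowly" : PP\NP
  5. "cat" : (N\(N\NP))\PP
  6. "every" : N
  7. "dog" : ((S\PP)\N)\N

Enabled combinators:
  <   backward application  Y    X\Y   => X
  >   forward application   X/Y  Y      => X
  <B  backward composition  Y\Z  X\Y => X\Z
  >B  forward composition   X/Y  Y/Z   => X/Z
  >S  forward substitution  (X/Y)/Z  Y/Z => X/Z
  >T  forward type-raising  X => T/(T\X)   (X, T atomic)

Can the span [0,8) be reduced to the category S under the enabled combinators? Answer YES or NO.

[0,8] S   >
  [0,2] S/(S\PP)   >
    [0,1] "quickly" : (S/(S\PP))/PP
    [1,2] "plan" : PP
  [2,8] S\PP   <
    [2,6] N   <
      [2,3] "the" : N\NP
      [3,6] N\(N\NP)   <
        [3,5] PP   <
          [3,4] "from" : NP
          [4,5] "slowly" : PP\NP
        [5,6] "cat" : (N\(N\NP))\PP
    [6,8] (S\PP)\N   <
      [6,7] "every" : N
      [7,8] "dog" : ((S\PP)\N)\N

YES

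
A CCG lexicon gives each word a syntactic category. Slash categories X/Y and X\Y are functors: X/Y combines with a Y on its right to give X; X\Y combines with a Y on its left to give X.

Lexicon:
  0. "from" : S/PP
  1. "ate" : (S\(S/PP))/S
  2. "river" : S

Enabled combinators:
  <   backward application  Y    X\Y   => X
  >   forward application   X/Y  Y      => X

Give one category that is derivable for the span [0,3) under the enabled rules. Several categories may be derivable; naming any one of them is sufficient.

[0,3] S   <
  [0,1] "from" : S/PP
  [1,3] S\(S/PP)   >
    [1,2] "ate" : (S\(S/PP))/S
    [2,3] "river" : S

S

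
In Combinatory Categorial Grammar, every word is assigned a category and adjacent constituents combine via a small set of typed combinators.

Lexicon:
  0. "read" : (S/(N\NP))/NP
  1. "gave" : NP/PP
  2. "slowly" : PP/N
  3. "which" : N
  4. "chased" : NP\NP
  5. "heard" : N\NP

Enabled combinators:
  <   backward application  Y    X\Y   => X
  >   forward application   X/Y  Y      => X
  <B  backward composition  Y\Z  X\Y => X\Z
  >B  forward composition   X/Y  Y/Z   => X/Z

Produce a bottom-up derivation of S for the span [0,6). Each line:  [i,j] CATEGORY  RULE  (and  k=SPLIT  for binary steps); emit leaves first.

[0,6] S   >
  [0,4] S/(N\NP)   >
    [0,1] "read" : (S/(N\NP))/NP
    [1,4] NP   >
      [1,3] NP/N   >B
        [1,2] "gave" : NP/PP
        [2,3] "slowly" : PP/N
      [3,4] "which" : N
  [4,6] N\NP   <B
    [4,5] "chased" : NP\NP
    [5,6] "heard" : N\NP

[0,1] (S/(N\NP))/NP  lex  "read"
[1,2] NP/PP  lex  "gave"
[2,3] PP/N  lex  "slowly"
[1,3] NP/N  >B  k=2
[3,4] N  lex  "which"
[1,4] NP  >  k=3
[0,4] S/(N\NP)  >  k=1
[4,5] NP\NP  lex  "chased"
[5,6] N\NP  lex  "heard"
[4,6] N\NP  <B  k=5
[0,6] S  >  k=4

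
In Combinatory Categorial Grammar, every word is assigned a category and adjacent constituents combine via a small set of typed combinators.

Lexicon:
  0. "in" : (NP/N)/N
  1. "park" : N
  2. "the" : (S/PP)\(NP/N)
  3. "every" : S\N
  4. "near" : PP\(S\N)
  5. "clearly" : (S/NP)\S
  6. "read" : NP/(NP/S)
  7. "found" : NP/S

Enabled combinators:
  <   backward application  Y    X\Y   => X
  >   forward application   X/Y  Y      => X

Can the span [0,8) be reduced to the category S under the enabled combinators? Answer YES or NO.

[0,8] S   >
  [0,6] S/NP   <
    [0,5] S   >
      [0,3] S/PP   <
        [0,2] NP/N   >
          [0,1] "in" : (NP/N)/N
          [1,2] "park" : N
        [2,3] "the" : (S/PP)\(NP/N)
      [3,5] PP   <
        [3,4] "every" : S\N
        [4,5] "near" : PP\(S\N)
    [5,6] "clearly" : (S/NP)\S
  [6,8] NP   >
    [6,7] "read" : NP/(NP/S)
    [7,8] "found" : NP/S

YES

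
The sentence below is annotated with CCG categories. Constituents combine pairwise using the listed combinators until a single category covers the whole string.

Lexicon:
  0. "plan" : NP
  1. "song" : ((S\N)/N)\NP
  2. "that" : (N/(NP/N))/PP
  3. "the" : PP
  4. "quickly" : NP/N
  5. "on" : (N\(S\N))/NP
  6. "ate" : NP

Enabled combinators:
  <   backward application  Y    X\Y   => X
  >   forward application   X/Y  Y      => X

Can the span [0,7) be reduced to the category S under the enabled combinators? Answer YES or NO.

NP ((S\N)/N)\NP (N/(NP/N))/PP PP NP/N (N\(S\N))/NP NP
CKY chart[0,7] = {N}; S ∉ chart

NO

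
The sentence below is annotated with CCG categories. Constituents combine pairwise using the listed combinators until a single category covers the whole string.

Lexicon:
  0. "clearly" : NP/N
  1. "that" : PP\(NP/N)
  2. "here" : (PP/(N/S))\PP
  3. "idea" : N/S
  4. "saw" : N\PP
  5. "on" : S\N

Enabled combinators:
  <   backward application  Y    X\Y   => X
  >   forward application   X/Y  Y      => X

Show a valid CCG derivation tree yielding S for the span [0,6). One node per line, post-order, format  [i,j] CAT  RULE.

[0,1] NP/N  lex  "clearly"
[1,2] PP\(NP/N)  lex  "that"
[0,2] PP  <  k=1
[2,3] (PP/(N/S))\PP  lex  "here"
[0,3] PP/(N/S)  <  k=2
[3,4] N/S  lex  "idea"
[0,4] PP  >  k=3
[4,5] N\PP  lex  "saw"
[0,5] N  <  k=4
[5,6] S\N  lex  "on"
[0,6] S  <  k=5

[0,6] S   <
  [0,5] N   <
    [0,4] PP   >
      [0,3] PP/(N/S)   <
        [0,2] PP   <
          [0,1] "clearly" : NP/N
          [1,2] "that" : PP\(NP/N)
        [2,3] "here" : (PP/(N/S))\PP
      [3,4] "idea" : N/S
    [4,5] "saw" : N\PP
  [5,6] "on" : S\N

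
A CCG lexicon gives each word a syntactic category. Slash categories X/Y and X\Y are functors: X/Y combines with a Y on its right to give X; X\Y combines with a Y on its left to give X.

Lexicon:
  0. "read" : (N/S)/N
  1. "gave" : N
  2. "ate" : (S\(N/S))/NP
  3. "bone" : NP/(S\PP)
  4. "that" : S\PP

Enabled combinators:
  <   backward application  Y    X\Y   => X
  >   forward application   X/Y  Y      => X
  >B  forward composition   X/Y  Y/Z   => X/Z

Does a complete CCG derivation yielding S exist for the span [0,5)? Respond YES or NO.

[0,5] S   <
  [0,2] N/S   >
    [0,1] "read" : (N/S)/N
    [1,2] "gave" : N
  [2,5] S\(N/S)   >
    [2,3] "ate" : (S\(N/S))/NP
    [3,5] NP   >
      [3,4] "bone" : NP/(S\PP)
      [4,5] "that" : S\PP

YES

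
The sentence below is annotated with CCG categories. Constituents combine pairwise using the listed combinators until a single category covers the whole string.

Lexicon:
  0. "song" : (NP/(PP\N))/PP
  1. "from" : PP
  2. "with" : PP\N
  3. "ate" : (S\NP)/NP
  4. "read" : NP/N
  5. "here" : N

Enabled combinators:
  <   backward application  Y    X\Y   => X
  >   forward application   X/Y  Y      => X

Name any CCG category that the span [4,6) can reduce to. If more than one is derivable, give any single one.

[0,6] S   <
  [0,3] NP   >
    [0,2] NP/(PP\N)   >
      [0,1] "song" : (NP/(PP\N))/PP
      [1,2] "from" : PP
    [2,3] "with" : PP\N
  [3,6] S\NP   >
    [3,4] "ate" : (S\NP)/NP
    [4,6] NP   >
      [4,5] "read" : NP/N
      [5,6] "here" : N

NP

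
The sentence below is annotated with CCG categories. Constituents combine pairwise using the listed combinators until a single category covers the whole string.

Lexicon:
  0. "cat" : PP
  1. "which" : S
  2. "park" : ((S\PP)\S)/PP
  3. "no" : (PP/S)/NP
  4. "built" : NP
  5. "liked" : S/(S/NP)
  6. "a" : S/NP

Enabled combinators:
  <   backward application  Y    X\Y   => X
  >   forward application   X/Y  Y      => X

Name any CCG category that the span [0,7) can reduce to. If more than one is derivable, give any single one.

[0,7] S   <
  [0,1] "cat" : PP
  [1,7] S\PP   <
    [1,2] "which" : S
    [2,7] (S\PP)\S   >
      [2,3] "park" : ((S\PP)\S)/PP
      [3,7] PP   >
        [3,5] PP/S   >
          [3,4] "no" : (PP/S)/NP
          [4,5] "built" : NP
        [5,7] S   >
          [5,6] "liked" : S/(S/NP)
          [6,7] "a" : S/NP

S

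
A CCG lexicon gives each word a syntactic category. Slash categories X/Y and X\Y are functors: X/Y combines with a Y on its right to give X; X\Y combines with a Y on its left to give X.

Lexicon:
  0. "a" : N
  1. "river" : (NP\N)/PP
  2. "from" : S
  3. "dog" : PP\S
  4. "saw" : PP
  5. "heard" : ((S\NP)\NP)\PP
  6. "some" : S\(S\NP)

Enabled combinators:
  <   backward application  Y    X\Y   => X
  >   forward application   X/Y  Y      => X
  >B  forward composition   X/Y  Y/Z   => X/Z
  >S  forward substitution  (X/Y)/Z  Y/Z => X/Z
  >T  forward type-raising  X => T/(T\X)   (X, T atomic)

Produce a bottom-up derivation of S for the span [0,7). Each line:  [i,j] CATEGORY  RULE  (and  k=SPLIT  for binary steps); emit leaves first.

[0,7] S   <
  [0,6] S\NP   <
    [0,4] NP   >
      [0,1] NP/(NP\N)   >T
        [0,1] "a" : N
      [1,4] NP\N   >
        [1,2] "river" : (NP\N)/PP
        [2,4] PP   >
          [2,3] PP/(PP\S)   >T
            [2,3] "from" : S
          [3,4] "dog" : PP\S
    [4,6] (S\NP)\NP   <
      [4,5] "saw" : PP
      [5,6] "heard" : ((S\NP)\NP)\PP
  [6,7] "some" : S\(S\NP)

[0,1] N  lex  "a"
[0,1] NP/(NP\N)  >T
[1,2] (NP\N)/PP  lex  "river"
[2,3] S  lex  "from"
[2,3] PP/(PP\S)  >T
[3,4] PP\S  lex  "dog"
[2,4] PP  >  k=3
[1,4] NP\N  >  k=2
[0,4] NP  >  k=1
[4,5] PP  lex  "saw"
[5,6] ((S\NP)\NP)\PP  lex  "heard"
[4,6] (S\NP)\NP  <  k=5
[0,6] S\NP  <  k=4
[6,7] S\(S\NP)  lex  "some"
[0,7] S  <  k=6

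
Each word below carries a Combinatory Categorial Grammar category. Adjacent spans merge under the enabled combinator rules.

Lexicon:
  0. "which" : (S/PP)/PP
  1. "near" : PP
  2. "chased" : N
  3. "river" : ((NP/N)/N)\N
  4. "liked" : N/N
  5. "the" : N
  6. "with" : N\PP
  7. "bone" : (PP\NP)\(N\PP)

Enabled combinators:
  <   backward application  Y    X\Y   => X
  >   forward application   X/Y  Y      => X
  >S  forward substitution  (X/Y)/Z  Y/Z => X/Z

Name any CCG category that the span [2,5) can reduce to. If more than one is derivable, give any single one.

[0,8] S   >
  [0,2] S/PP   >
    [0,1] "which" : (S/PP)/PP
    [1,2] "near" : PP
  [2,8] PP   <
    [2,6] NP   >
      [2,5] NP/N   >S
        [2,4] (NP/N)/N   <
          [2,3] "chased" : N
          [3,4] "river" : ((NP/N)/N)\N
        [4,5] "liked" : N/N
      [5,6] "the" : N
    [6,8] PP\NP   <
      [6,7] "with" : N\PP
      [7,8] "bone" : (PP\NP)\(N\PP)

NP/N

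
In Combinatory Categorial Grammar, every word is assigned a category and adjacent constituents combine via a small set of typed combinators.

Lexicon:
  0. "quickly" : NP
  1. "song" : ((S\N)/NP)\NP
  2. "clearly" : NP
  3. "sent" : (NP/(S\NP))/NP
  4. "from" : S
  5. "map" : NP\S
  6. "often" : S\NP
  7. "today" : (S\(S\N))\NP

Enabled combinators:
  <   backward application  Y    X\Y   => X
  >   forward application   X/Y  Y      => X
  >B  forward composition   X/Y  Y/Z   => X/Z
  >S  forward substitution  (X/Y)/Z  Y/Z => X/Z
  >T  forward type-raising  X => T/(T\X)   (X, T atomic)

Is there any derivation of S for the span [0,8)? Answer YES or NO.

[0,8] S   <
  [0,3] S\N   >
    [0,2] (S\N)/NP   <
      [0,1] "quickly" : NP
      [1,2] "song" : ((S\N)/NP)\NP
    [2,3] "clearly" : NP
  [3,8] S\(S\N)   <
    [3,7] NP   >
      [3,6] NP/(S\NP)   >
        [3,4] "sent" : (NP/(S\NP))/NP
        [4,6] NP   <
          [4,5] "from" : S
          [5,6] "map" : NP\S
      [6,7] "often" : S\NP
    [7,8] "today" : (S\(S\N))\NP

YES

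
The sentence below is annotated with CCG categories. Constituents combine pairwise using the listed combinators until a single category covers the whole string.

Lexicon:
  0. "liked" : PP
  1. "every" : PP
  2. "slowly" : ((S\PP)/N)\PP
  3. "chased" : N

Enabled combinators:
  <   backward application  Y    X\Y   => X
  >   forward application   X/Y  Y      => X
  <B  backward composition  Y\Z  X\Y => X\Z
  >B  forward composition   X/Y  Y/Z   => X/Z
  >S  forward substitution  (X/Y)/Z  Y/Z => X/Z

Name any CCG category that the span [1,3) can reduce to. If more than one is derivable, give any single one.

(S\PP)/N

[0,4] S   <
  [0,1] "liked" : PP
  [1,4] S\PP   >
    [1,3] (S\PP)/N   <
      [1,2] "every" : PP
      [2,3] "slowly" : ((S\PP)/N)\PP
    [3,4] "chased" : N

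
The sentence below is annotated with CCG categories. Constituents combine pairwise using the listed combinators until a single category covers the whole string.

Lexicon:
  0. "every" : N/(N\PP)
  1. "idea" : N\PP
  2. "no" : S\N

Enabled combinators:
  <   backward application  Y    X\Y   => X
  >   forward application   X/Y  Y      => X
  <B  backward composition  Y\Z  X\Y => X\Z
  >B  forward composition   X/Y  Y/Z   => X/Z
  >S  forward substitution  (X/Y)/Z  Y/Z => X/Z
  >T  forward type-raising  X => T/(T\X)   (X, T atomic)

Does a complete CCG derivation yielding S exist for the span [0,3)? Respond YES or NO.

[0,3] S   <
  [0,2] N   >
    [0,1] "every" : N/(N\PP)
    [1,2] "idea" : N\PP
  [2,3] "no" : S\N

YES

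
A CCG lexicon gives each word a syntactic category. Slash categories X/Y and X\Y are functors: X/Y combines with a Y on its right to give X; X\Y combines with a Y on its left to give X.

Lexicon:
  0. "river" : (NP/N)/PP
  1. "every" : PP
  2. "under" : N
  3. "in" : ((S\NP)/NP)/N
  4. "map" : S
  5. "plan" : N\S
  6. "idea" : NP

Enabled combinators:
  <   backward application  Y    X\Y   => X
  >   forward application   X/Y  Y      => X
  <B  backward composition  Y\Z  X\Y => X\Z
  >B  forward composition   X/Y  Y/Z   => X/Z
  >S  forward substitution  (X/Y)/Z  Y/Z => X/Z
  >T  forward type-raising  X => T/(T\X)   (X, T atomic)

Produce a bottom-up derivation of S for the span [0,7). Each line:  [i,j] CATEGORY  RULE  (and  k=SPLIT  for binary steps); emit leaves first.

[0,1] (NP/N)/PP  lex  "river"
[1,2] PP  lex  "every"
[0,2] NP/N  >  k=1
[2,3] N  lex  "under"
[0,3] NP  >  k=2
[3,4] ((S\NP)/NP)/N  lex  "in"
[4,5] S  lex  "map"
[5,6] N\S  lex  "plan"
[4,6] N  <  k=5
[3,6] (S\NP)/NP  >  k=4
[6,7] NP  lex  "idea"
[3,7] S\NP  >  k=6
[0,7] S  <  k=3

[0,7] S   <
  [0,3] NP   >
    [0,2] NP/N   >
      [0,1] "river" : (NP/N)/PP
      [1,2] "every" : PP
    [2,3] "under" : N
  [3,7] S\NP   >
    [3,6] (S\NP)/NP   >
      [3,4] "in" : ((S\NP)/NP)/N
      [4,6] N   <
        [4,5] "map" : S
        [5,6] "plan" : N\S
    [6,7] "idea" : NP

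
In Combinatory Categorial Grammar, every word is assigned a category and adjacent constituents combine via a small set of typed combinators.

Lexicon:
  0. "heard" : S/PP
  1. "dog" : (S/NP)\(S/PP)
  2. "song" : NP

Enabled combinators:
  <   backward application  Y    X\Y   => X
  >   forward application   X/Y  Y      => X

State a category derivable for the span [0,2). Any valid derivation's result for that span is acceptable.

[0,3] S   >
  [0,2] S/NP   <
    [0,1] "heard" : S/PP
    [1,2] "dog" : (S/NP)\(S/PP)
  [2,3] "song" : NP

S/NP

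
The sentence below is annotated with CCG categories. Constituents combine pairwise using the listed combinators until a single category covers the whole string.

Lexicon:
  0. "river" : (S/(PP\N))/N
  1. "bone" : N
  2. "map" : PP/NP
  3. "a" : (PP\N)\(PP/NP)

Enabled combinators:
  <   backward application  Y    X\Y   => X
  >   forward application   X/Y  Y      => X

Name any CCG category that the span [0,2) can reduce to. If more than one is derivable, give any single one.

S/(PP\N)

[0,4] S   >
  [0,2] S/(PP\N)   >
    [0,1] "river" : (S/(PP\N))/N
    [1,2] "bone" : N
  [2,4] PP\N   <
    [2,3] "map" : PP/NP
    [3,4] "a" : (PP\N)\(PP/NP)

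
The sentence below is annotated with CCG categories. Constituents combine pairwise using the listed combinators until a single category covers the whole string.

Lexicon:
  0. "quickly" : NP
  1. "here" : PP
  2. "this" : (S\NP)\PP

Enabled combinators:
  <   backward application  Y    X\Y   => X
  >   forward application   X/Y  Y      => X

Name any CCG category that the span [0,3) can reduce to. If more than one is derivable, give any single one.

S

[0,3] S   <
  [0,1] "quickly" : NP
  [1,3] S\NP   <
    [1,2] "here" : PP
    [2,3] "this" : (S\NP)\PP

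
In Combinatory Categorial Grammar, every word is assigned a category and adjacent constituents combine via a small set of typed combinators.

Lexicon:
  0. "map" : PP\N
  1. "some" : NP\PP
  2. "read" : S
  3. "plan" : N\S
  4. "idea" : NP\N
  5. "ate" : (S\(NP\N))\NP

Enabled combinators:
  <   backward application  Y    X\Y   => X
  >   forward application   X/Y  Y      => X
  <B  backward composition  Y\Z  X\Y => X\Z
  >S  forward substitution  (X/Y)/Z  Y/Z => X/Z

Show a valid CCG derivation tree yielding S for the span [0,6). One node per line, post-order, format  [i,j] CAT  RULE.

[0,1] PP\N  lex  "map"
[1,2] NP\PP  lex  "some"
[0,2] NP\N  <B  k=1
[2,3] S  lex  "read"
[3,4] N\S  lex  "plan"
[2,4] N  <  k=3
[4,5] NP\N  lex  "idea"
[2,5] NP  <  k=4
[5,6] (S\(NP\N))\NP  lex  "ate"
[2,6] S\(NP\N)  <  k=5
[0,6] S  <  k=2

[0,6] S   <
  [0,2] NP\N   <B
    [0,1] "map" : PP\N
    [1,2] "some" : NP\PP
  [2,6] S\(NP\N)   <
    [2,5] NP   <
      [2,4] N   <
        [2,3] "read" : S
        [3,4] "plan" : N\S
      [4,5] "idea" : NP\N
    [5,6] "ate" : (S\(NP\N))\NP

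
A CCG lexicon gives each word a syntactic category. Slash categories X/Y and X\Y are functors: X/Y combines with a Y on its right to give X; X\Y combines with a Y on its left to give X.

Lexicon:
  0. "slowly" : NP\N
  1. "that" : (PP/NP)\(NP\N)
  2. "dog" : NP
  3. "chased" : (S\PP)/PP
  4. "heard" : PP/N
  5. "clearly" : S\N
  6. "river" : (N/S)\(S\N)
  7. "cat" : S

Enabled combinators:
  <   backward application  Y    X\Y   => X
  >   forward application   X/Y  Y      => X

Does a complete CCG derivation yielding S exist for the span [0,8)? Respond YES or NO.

[0,8] S   <
  [0,3] PP   >
    [0,2] PP/NP   <
      [0,1] "slowly" : NP\N
      [1,2] "that" : (PP/NP)\(NP\N)
    [2,3] "dog" : NP
  [3,8] S\PP   >
    [3,4] "chased" : (S\PP)/PP
    [4,8] PP   >
      [4,5] "heard" : PP/N
      [5,8] N   >
        [5,7] N/S   <
          [5,6] "clearly" : S\N
          [6,7] "river" : (N/S)\(S\N)
        [7,8] "cat" : S

YES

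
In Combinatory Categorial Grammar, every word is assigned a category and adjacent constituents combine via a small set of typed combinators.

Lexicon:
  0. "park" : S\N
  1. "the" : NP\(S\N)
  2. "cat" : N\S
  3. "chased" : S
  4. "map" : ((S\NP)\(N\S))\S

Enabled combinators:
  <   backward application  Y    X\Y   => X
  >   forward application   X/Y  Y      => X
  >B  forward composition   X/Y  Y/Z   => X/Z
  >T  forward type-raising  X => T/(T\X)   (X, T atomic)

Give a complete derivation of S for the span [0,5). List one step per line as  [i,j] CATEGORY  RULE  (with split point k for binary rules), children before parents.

[0,1] S\N  lex  "park"
[1,2] NP\(S\N)  lex  "the"
[0,2] NP  <  k=1
[2,3] N\S  lex  "cat"
[3,4] S  lex  "chased"
[4,5] ((S\NP)\(N\S))\S  lex  "map"
[3,5] (S\NP)\(N\S)  <  k=4
[2,5] S\NP  <  k=3
[0,5] S  <  k=2

[0,5] S   <
  [0,2] NP   <
    [0,1] "park" : S\N
    [1,2] "the" : NP\(S\N)
  [2,5] S\NP   <
    [2,3] "cat" : N\S
    [3,5] (S\NP)\(N\S)   <
      [3,4] "chased" : S
      [4,5] "map" : ((S\NP)\(N\S))\S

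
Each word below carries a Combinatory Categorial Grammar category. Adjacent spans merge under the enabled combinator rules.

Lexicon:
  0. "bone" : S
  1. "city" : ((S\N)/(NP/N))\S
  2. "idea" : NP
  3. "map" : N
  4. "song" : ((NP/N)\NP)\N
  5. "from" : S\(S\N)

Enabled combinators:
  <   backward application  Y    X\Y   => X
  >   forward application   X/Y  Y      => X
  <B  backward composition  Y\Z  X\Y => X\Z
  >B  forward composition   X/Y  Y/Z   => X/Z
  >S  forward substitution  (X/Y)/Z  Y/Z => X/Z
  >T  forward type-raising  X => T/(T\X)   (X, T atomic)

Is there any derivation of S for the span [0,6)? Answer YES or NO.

[0,6] S   <
  [0,5] S\N   >
    [0,2] (S\N)/(NP/N)   <
      [0,1] "bone" : S
      [1,2] "city" : ((S\N)/(NP/N))\S
    [2,5] NP/N   <
      [2,3] "idea" : NP
      [3,5] (NP/N)\NP   <
        [3,4] "map" : N
        [4,5] "song" : ((NP/N)\NP)\N
  [5,6] "from" : S\(S\N)

YES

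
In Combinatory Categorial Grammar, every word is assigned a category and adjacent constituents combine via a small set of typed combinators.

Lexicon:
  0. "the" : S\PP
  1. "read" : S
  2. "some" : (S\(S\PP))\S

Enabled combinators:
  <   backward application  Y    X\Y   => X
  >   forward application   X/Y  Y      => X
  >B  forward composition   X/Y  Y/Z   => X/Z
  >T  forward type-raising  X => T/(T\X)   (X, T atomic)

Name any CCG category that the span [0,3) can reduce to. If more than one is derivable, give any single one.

S

[0,3] S   <
  [0,1] "the" : S\PP
  [1,3] S\(S\PP)   <
    [1,2] "read" : S
    [2,3] "some" : (S\(S\PP))\S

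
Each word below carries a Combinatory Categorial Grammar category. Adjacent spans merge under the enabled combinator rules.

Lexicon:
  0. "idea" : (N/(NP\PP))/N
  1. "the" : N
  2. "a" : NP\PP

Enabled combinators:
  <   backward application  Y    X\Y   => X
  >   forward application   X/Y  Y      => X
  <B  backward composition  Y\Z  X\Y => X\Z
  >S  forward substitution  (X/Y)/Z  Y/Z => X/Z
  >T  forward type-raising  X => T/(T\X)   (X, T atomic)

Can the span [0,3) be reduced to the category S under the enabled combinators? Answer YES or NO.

(N/(NP\PP))/N N NP\PP
CKY chart[0,3] = {N, N/(N\N), NP/(NP\N), PP/(PP\N), S/(S\N)}; S ∉ chart

NO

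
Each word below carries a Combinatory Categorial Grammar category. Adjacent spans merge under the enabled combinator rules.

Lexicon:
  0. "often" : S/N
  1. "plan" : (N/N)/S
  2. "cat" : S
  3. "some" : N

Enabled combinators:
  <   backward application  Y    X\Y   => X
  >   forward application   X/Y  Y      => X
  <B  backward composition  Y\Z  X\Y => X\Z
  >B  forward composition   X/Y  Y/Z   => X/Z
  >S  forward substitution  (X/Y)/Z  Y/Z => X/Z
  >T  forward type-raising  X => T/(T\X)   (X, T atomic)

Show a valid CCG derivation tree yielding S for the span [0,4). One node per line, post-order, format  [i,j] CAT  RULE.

[0,1] S/N  lex  "often"
[1,2] (N/N)/S  lex  "plan"
[2,3] S  lex  "cat"
[1,3] N/N  >  k=2
[0,3] S/N  >B  k=1
[3,4] N  lex  "some"
[0,4] S  >  k=3

[0,4] S   >
  [0,3] S/N   >B
    [0,1] "often" : S/N
    [1,3] N/N   >
      [1,2] "plan" : (N/N)/S
      [2,3] "cat" : S
  [3,4] "some" : N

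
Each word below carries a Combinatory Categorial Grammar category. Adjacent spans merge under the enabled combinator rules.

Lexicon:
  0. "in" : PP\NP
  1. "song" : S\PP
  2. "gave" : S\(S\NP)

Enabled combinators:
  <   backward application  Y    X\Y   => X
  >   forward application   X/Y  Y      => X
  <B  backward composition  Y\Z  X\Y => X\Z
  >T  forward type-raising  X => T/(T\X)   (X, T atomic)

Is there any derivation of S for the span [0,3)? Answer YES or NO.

[0,3] S   <
  [0,2] S\NP   <B
    [0,1] "in" : PP\NP
    [1,2] "song" : S\PP
  [2,3] "gave" : S\(S\NP)

YES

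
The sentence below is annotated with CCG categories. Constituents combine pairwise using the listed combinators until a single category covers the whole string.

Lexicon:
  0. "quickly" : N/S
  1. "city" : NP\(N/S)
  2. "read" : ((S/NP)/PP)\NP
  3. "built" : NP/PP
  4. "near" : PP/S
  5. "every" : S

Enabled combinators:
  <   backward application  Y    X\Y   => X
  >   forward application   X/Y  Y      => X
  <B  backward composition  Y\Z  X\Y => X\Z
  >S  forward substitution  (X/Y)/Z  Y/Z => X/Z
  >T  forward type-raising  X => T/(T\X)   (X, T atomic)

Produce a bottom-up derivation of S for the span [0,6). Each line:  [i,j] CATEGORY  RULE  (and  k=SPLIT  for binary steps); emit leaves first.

[0,1] N/S  lex  "quickly"
[1,2] NP\(N/S)  lex  "city"
[0,2] NP  <  k=1
[2,3] ((S/NP)/PP)\NP  lex  "read"
[0,3] (S/NP)/PP  <  k=2
[3,4] NP/PP  lex  "built"
[0,4] S/PP  >S  k=3
[4,5] PP/S  lex  "near"
[5,6] S  lex  "every"
[4,6] PP  >  k=5
[0,6] S  >  k=4

[0,6] S   >
  [0,4] S/PP   >S
    [0,3] (S/NP)/PP   <
      [0,2] NP   <
        [0,1] "quickly" : N/S
        [1,2] "city" : NP\(N/S)
      [2,3] "read" : ((S/NP)/PP)\NP
    [3,4] "built" : NP/PP
  [4,6] PP   >
    [4,5] "near" : PP/S
    [5,6] "every" : S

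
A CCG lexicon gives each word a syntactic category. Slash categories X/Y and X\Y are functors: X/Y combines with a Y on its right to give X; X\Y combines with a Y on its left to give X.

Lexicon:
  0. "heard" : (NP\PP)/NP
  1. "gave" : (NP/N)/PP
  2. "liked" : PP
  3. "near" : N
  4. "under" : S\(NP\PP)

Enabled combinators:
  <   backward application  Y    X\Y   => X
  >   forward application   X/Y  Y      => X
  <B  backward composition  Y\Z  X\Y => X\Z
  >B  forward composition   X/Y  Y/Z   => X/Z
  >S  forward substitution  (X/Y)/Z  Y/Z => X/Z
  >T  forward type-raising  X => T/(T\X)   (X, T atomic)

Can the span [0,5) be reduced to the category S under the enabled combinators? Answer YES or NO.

[0,5] S   <
  [0,4] NP\PP   >
    [0,1] "heard" : (NP\PP)/NP
    [1,4] NP   >
      [1,3] NP/N   >
        [1,2] "gave" : (NP/N)/PP
        [2,3] "liked" : PP
      [3,4] "near" : N
  [4,5] "under" : S\(NP\PP)

YES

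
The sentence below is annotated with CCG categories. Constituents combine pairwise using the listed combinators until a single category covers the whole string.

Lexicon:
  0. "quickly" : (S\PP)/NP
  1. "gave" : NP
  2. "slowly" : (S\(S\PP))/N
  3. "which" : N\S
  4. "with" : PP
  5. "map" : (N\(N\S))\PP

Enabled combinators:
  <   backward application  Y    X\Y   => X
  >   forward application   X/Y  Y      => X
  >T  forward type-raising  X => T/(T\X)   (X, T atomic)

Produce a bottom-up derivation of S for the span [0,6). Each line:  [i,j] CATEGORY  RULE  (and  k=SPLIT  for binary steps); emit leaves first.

[0,1] (S\PP)/NP  lex  "quickly"
[1,2] NP  lex  "gave"
[0,2] S\PP  >  k=1
[2,3] (S\(S\PP))/N  lex  "slowly"
[3,4] N\S  lex  "which"
[4,5] PP  lex  "with"
[5,6] (N\(N\S))\PP  lex  "map"
[4,6] N\(N\S)  <  k=5
[3,6] N  <  k=4
[2,6] S\(S\PP)  >  k=3
[0,6] S  <  k=2

[0,6] S   <
  [0,2] S\PP   >
    [0,1] "quickly" : (S\PP)/NP
    [1,2] "gave" : NP
  [2,6] S\(S\PP)   >
    [2,3] "slowly" : (S\(S\PP))/N
    [3,6] N   <
      [3,4] "which" : N\S
      [4,6] N\(N\S)   <
        [4,5] "with" : PP
        [5,6] "map" : (N\(N\S))\PP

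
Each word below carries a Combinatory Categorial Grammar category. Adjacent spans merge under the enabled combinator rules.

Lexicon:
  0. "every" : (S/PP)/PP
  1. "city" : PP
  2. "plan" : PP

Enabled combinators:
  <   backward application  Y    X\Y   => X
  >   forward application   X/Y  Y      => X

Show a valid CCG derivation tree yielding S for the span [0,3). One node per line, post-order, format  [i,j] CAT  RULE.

[0,3] S   >
  [0,2] S/PP   >
    [0,1] "every" : (S/PP)/PP
    [1,2] "city" : PP
  [2,3] "plan" : PP

[0,1] (S/PP)/PP  lex  "every"
[1,2] PP  lex  "city"
[0,2] S/PP  >  k=1
[2,3] PP  lex  "plan"
[0,3] S  >  k=2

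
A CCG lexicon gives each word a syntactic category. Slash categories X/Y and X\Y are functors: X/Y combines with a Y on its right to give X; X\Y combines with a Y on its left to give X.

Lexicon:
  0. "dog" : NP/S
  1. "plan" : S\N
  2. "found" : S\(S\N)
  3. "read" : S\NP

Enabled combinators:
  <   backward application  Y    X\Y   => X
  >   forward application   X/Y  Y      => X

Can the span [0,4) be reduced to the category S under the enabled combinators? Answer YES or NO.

[0,4] S   <
  [0,3] NP   >
    [0,1] "dog" : NP/S
    [1,3] S   <
      [1,2] "plan" : S\N
      [2,3] "found" : S\(S\N)
  [3,4] "read" : S\NP

YES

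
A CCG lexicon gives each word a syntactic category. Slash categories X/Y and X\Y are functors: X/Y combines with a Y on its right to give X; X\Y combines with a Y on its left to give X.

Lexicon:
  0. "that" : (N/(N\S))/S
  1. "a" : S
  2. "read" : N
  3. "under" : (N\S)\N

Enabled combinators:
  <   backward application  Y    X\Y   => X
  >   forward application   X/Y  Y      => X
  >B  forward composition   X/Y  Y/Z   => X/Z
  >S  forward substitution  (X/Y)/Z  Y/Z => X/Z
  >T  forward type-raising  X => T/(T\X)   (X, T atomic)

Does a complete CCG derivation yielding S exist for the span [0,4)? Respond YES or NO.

NO

(N/(N\S))/S S N (N\S)\N
CKY chart[0,4] = {(N/(N\S))/(S\N), N, N/(N\N), NP/(NP\N), PP/(PP\N), S/(S\N)}; S ∉ chart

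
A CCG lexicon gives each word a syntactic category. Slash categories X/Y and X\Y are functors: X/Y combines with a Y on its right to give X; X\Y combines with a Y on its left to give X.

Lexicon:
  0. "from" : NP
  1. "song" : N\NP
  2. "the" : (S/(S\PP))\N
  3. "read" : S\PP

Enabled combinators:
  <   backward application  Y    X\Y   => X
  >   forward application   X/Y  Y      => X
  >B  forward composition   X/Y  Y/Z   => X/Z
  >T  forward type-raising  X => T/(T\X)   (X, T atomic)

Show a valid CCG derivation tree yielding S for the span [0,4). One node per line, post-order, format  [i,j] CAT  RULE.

[0,4] S   >
  [0,3] S/(S\PP)   <
    [0,2] N   <
      [0,1] "from" : NP
      [1,2] "song" : N\NP
    [2,3] "the" : (S/(S\PP))\N
  [3,4] "read" : S\PP

[0,1] NP  lex  "from"
[1,2] N\NP  lex  "song"
[0,2] N  <  k=1
[2,3] (S/(S\PP))\N  lex  "the"
[0,3] S/(S\PP)  <  k=2
[3,4] S\PP  lex  "read"
[0,4] S  >  k=3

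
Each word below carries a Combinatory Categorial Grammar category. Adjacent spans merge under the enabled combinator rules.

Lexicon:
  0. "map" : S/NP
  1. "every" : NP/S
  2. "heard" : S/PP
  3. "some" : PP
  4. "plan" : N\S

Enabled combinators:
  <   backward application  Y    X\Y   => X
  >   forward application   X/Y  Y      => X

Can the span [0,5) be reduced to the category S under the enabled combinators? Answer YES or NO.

S/NP NP/S S/PP PP N\S
CKY chart[0,5] = {N}; S ∉ chart

NO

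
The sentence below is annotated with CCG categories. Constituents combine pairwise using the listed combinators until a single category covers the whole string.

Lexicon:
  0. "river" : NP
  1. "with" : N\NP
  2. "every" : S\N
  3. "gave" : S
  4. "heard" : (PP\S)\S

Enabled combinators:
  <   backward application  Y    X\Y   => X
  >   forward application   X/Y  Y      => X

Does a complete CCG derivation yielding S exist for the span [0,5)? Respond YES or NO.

NO

NP N\NP S\N S (PP\S)\S
CKY chart[0,5] = {PP}; S ∉ chart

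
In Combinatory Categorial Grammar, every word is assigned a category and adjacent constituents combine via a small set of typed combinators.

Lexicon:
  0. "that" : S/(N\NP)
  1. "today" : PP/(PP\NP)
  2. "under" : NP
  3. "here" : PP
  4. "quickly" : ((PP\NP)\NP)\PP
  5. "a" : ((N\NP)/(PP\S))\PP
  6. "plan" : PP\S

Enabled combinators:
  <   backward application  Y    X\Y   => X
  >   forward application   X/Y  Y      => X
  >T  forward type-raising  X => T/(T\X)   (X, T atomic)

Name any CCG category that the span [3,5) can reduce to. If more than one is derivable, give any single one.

(PP\NP)\NP

[0,7] S   >
  [0,1] "that" : S/(N\NP)
  [1,7] N\NP   >
    [1,6] (N\NP)/(PP\S)   <
      [1,5] PP   >
        [1,2] "today" : PP/(PP\NP)
        [2,5] PP\NP   <
          [2,3] "under" : NP
          [3,5] (PP\NP)\NP   <
            [3,4] "here" : PP
            [4,5] "quickly" : ((PP\NP)\NP)\PP
      [5,6] "a" : ((N\NP)/(PP\S))\PP
    [6,7] "plan" : PP\S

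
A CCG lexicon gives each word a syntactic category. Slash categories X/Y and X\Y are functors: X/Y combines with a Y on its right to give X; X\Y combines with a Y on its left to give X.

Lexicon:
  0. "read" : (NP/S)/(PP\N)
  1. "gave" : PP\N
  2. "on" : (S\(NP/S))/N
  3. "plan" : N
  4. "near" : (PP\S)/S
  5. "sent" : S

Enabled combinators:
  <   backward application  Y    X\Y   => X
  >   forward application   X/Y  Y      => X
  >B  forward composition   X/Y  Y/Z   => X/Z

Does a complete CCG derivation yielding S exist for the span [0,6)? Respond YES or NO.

NO

(NP/S)/(PP\N) PP\N (S\(NP/S))/N N (PP\S)/S S
CKY chart[0,6] = {PP}; S ∉ chart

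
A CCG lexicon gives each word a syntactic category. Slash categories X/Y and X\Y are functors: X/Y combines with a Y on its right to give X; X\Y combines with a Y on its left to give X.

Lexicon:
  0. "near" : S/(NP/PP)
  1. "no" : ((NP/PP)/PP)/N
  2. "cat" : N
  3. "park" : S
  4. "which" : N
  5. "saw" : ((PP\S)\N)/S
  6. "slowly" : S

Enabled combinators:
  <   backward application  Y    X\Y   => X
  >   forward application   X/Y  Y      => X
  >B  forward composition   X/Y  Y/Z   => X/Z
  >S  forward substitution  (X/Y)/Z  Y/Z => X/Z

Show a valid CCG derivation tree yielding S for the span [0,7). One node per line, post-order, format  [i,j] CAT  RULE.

[0,1] S/(NP/PP)  lex  "near"
[1,2] ((NP/PP)/PP)/N  lex  "no"
[2,3] N  lex  "cat"
[1,3] (NP/PP)/PP  >  k=2
[3,4] S  lex  "park"
[4,5] N  lex  "which"
[5,6] ((PP\S)\N)/S  lex  "saw"
[6,7] S  lex  "slowly"
[5,7] (PP\S)\N  >  k=6
[4,7] PP\S  <  k=5
[3,7] PP  <  k=4
[1,7] NP/PP  >  k=3
[0,7] S  >  k=1

[0,7] S   >
  [0,1] "near" : S/(NP/PP)
  [1,7] NP/PP   >
    [1,3] (NP/PP)/PP   >
      [1,2] "no" : ((NP/PP)/PP)/N
      [2,3] "cat" : N
    [3,7] PP   <
      [3,4] "park" : S
      [4,7] PP\S   <
        [4,5] "which" : N
        [5,7] (PP\S)\N   >
          [5,6] "saw" : ((PP\S)\N)/S
          [6,7] "slowly" : S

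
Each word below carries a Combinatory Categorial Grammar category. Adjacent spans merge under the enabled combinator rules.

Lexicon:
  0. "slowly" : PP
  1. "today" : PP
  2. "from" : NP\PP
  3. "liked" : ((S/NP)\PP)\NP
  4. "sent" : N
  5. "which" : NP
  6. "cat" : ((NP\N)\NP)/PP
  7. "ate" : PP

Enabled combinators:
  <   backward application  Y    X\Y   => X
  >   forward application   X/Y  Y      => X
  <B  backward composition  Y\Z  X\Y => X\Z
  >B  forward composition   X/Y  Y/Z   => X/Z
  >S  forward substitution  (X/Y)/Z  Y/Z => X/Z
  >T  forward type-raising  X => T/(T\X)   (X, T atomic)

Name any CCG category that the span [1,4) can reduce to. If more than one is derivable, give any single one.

(S/NP)\PP

[0,8] S   >
  [0,4] S/NP   <
    [0,1] "slowly" : PP
    [1,4] (S/NP)\PP   <
      [1,3] NP   >
        [1,2] NP/(NP\PP)   >T
          [1,2] "today" : PP
        [2,3] "from" : NP\PP
      [3,4] "liked" : ((S/NP)\PP)\NP
  [4,8] NP   >
    [4,5] NP/(NP\N)   >T
      [4,5] "sent" : N
    [5,8] NP\N   <
      [5,6] "which" : NP
      [6,8] (NP\N)\NP   >
        [6,7] "cat" : ((NP\N)\NP)/PP
        [7,8] "ate" : PP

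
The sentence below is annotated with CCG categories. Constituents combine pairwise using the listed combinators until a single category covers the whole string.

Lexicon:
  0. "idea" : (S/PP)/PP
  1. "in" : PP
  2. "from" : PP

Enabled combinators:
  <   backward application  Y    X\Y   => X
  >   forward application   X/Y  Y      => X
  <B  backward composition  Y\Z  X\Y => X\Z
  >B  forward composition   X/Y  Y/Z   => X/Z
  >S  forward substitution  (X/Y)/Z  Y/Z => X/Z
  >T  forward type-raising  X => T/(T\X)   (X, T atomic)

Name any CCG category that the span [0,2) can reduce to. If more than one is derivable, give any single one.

[0,3] S   >
  [0,2] S/PP   >
    [0,1] "idea" : (S/PP)/PP
    [1,2] "in" : PP
  [2,3] "from" : PP

S/PP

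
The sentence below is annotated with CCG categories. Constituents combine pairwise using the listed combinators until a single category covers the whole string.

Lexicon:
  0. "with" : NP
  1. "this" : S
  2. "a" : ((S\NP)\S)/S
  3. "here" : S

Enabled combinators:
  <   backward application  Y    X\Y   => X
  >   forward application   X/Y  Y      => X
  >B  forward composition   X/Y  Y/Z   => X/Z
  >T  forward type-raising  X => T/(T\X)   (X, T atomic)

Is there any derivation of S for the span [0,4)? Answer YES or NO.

YES

[0,4] S   >
  [0,1] S/(S\NP)   >T
    [0,1] "with" : NP
  [1,4] S\NP   <
    [1,2] "this" : S
    [2,4] (S\NP)\S   >
      [2,3] "a" : ((S\NP)\S)/S
      [3,4] "here" : S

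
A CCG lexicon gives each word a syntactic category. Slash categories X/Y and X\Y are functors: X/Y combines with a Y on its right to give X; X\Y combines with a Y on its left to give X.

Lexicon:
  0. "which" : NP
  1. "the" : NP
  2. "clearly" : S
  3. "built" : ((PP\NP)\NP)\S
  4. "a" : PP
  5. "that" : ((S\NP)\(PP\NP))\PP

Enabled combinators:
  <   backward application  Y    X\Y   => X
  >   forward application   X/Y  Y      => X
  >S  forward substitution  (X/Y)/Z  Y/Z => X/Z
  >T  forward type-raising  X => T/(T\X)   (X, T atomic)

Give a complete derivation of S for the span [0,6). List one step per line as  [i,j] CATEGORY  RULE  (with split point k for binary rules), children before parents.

[0,1] NP  lex  "which"
[0,1] S/(S\NP)  >T
[1,2] NP  lex  "the"
[2,3] S  lex  "clearly"
[3,4] ((PP\NP)\NP)\S  lex  "built"
[2,4] (PP\NP)\NP  <  k=3
[1,4] PP\NP  <  k=2
[4,5] PP  lex  "a"
[5,6] ((S\NP)\(PP\NP))\PP  lex  "that"
[4,6] (S\NP)\(PP\NP)  <  k=5
[1,6] S\NP  <  k=4
[0,6] S  >  k=1

[0,6] S   >
  [0,1] S/(S\NP)   >T
    [0,1] "which" : NP
  [1,6] S\NP   <
    [1,4] PP\NP   <
      [1,2] "the" : NP
      [2,4] (PP\NP)\NP   <
        [2,3] "clearly" : S
        [3,4] "built" : ((PP\NP)\NP)\S
    [4,6] (S\NP)\(PP\NP)   <
      [4,5] "a" : PP
      [5,6] "that" : ((S\NP)\(PP\NP))\PP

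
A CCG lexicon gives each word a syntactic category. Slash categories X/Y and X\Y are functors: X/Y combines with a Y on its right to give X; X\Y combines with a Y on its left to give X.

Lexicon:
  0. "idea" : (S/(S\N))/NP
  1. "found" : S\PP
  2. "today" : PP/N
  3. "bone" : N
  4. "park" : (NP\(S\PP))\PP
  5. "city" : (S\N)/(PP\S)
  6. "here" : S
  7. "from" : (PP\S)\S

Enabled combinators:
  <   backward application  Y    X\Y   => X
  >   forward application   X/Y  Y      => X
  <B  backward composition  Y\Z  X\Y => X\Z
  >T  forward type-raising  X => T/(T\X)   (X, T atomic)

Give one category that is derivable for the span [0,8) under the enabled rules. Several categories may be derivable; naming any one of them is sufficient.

[0,8] S   >
  [0,5] S/(S\N)   >
    [0,1] "idea" : (S/(S\N))/NP
    [1,5] NP   <
      [1,2] "found" : S\PP
      [2,5] NP\(S\PP)   <
        [2,4] PP   >
          [2,3] "today" : PP/N
          [3,4] "bone" : N
        [4,5] "park" : (NP\(S\PP))\PP
  [5,8] S\N   >
    [5,6] "city" : (S\N)/(PP\S)
    [6,8] PP\S   <
      [6,7] "here" : S
      [7,8] "from" : (PP\S)\S

S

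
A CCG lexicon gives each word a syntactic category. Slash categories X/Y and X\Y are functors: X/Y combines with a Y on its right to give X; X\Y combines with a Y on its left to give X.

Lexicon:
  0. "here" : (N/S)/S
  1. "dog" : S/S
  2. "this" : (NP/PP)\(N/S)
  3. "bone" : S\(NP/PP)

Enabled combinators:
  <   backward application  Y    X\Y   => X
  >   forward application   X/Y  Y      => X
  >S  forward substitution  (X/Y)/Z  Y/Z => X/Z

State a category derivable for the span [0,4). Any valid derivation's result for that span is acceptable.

S

[0,4] S   <
  [0,3] NP/PP   <
    [0,2] N/S   >S
      [0,1] "here" : (N/S)/S
      [1,2] "dog" : S/S
    [2,3] "this" : (NP/PP)\(N/S)
  [3,4] "bone" : S\(NP/PP)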